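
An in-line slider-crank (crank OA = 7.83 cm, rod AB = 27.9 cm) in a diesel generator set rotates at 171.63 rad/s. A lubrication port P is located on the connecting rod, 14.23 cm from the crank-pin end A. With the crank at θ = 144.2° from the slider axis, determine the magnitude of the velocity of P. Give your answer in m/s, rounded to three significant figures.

ω = 171.6 rad/s.  Crank-pin speed |V_A| = rω = 13.439 m/s, perpendicular to OA.
Rod angle: sinφ = −(r/L) sinθ ⇒ φ = -9.449°; ω_rod = −rω cosθ/√(L²−r²sin²θ) = +39.604 rad/s.
V_P = V_A + ω_rod × AP, with AP = 0.1423 m along the rod.
Components: V_Px = −rω sinθ − a·ω_rod·sinφ = -6.9359 m/s;  V_Py = rω cosθ + a·ω_rod·cosφ = -5.3404 m/s.
|V_P| = √(V_Px² + V_Py²) = 8.7536 m/s.

8.75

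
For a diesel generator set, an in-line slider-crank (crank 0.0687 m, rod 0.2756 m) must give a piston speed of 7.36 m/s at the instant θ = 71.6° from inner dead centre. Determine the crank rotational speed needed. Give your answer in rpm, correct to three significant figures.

997

For an in-line slider-crank, |v_piston| = rω|sinθ|·[1 + r cosθ/√(L² − r² sin²θ)].
With r = 0.0687 m, L = 0.2756 m, θ = 71.6°: the bracketed kinematic factor |dx/dθ| = 0.070467 m.
ω = v/|dx/dθ| = 7.36/0.070467 = 104.45 rad/s.
N = 60ω/(2π) = 997.39 rpm.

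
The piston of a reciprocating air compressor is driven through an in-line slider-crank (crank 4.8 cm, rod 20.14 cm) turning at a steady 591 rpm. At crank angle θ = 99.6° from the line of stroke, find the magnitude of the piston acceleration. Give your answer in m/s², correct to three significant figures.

ω = 2π·591/60 = 61.89 rad/s
x(θ) = r cosθ + √(L² − r² sin²θ); with ω constant, a = ω²·d²x/dθ².
d²x/dθ² = −r cosθ − r²(cos2θ)/√u − r⁴ sin²2θ/(4u^{3/2}),  u = L² − r² sin²θ = 0.038322 m².
Substituting r = 0.048 m, L = 0.2014 m, θ = 99.6°: d²x/dθ² = +0.019101 m.
a = ω²·d²x/dθ² = (61.89)²·(+0.019101) = +73.161 m/s²;  |a| = 73.161 m/s².

73.2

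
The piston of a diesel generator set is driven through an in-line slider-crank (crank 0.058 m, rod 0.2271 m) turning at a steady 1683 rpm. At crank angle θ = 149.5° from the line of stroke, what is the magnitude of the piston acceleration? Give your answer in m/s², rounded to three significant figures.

ω = 2π·1683/60 = 176.2 rad/s
x(θ) = r cosθ + √(L² − r² sin²θ); with ω constant, a = ω²·d²x/dθ².
d²x/dθ² = −r cosθ − r²(cos2θ)/√u − r⁴ sin²2θ/(4u^{3/2}),  u = L² − r² sin²θ = 0.0507079 m².
Substituting r = 0.058 m, L = 0.2271 m, θ = 149.5°: d²x/dθ² = +0.042542 m.
a = ω²·d²x/dθ² = (176.2)²·(+0.042542) = +1321.4 m/s²;  |a| = 1321.4 m/s².

1320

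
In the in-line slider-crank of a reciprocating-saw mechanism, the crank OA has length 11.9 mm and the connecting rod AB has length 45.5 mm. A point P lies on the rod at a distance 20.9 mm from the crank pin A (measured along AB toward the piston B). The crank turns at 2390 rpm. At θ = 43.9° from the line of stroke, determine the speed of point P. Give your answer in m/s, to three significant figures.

2.53

ω = 250.3 rad/s.  Crank-pin speed |V_A| = rω = 2.9783 m/s, perpendicular to OA.
Rod angle: sinφ = −(r/L) sinθ ⇒ φ = -10.448°; ω_rod = −rω cosθ/√(L²−r²sin²θ) = -47.961 rad/s.
V_P = V_A + ω_rod × AP, with AP = 0.0209 m along the rod.
Components: V_Px = −rω sinθ − a·ω_rod·sinφ = -2.247 m/s;  V_Py = rω cosθ + a·ω_rod·cosφ = +1.1603 m/s.
|V_P| = √(V_Px² + V_Py²) = 2.5289 m/s.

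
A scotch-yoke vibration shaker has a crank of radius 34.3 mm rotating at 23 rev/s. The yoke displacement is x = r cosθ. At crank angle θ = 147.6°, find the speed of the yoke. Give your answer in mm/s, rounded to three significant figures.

ω = 144.5 rad/s (from 23 rev/s).
x = r cosθ ⇒ ẋ = −rω sinθ.
|v| = rω|sinθ| = 0.0343·144.5·|sin 147.6°| = 2.656 m/s = 2656 mm/s.

2660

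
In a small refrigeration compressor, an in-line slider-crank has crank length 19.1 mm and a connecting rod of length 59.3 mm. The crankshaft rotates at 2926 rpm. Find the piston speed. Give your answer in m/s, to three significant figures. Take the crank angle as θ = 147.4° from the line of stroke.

ω = 2π·2926/60 = 306.4 rad/s
For an in-line slider-crank, x = r cosθ + √(L² − r² sin²θ), so v = −rω sinθ·[1 + r cosθ/√(L² − r² sin²θ)].
With r = 0.0191 m, L = 0.0593 m, θ = 147.4°: √(L² − r² sin²θ) = 0.0584 m.
v = −0.0191·306.4·0.53877·[1 + 0.0191·-0.84245/0.0584] = -2.2844 m/s.
|v| = 2.2844 m/s.

2.28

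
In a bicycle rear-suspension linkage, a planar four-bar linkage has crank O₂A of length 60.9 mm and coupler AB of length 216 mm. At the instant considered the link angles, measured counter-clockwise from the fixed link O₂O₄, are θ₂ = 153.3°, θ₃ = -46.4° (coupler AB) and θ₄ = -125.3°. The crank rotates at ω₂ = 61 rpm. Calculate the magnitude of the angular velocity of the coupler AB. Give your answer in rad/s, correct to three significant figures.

ω₂ = 6.388 rad/s (from 61 rpm).
Differentiating the loop-closure r₂e^{iθ₂}+r₃e^{iθ₃}=r₁+r₄e^{iθ₄} gives r₂ω₂e^{iθ₂}+r₃ω₃e^{iθ₃}=r₄ω₄e^{iθ₄}.
Eliminating the other unknown: ω₃ = r₂ω₂ sin(θ₄−θ₂) / [r₃ sin(θ₃−θ₄)].
Numerator sine = +0.98876; denominator sine = +0.98129.
Result = 0.0609·6.388·(+0.98876) / (0.216·(+0.98129)) = +1.8147 rad/s; magnitude 1.8147 rad/s.

1.81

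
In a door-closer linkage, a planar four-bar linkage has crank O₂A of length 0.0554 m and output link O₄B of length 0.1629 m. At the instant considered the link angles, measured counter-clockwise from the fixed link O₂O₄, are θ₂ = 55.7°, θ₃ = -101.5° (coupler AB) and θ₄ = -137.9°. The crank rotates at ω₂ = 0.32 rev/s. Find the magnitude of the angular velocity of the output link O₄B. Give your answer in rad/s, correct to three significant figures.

0.447

ω₂ = 2.011 rad/s (from 0.32 rev/s).
Differentiating the loop-closure r₂e^{iθ₂}+r₃e^{iθ₃}=r₁+r₄e^{iθ₄} gives r₂ω₂e^{iθ₂}+r₃ω₃e^{iθ₃}=r₄ω₄e^{iθ₄}.
Eliminating the other unknown: ω₄ = r₂ω₂ sin(θ₂−θ₃) / [r₄ sin(θ₄−θ₃)].
Numerator sine = +0.38752; denominator sine = -0.59342.
Result = 0.0554·2.011·(+0.38752) / (0.1629·(-0.59342)) = -0.44653 rad/s; magnitude 0.44653 rad/s.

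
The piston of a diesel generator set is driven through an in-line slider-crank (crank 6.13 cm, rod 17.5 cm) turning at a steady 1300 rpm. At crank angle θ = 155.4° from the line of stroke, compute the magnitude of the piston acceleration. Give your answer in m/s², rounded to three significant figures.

763

ω = 2π·1300/60 = 136.1 rad/s
x(θ) = r cosθ + √(L² − r² sin²θ); with ω constant, a = ω²·d²x/dθ².
d²x/dθ² = −r cosθ − r²(cos2θ)/√u − r⁴ sin²2θ/(4u^{3/2}),  u = L² − r² sin²θ = 0.0299738 m².
Substituting r = 0.0613 m, L = 0.175 m, θ = 155.4°: d²x/dθ² = +0.041164 m.
a = ω²·d²x/dθ² = (136.1)²·(+0.041164) = +762.89 m/s²;  |a| = 762.89 m/s².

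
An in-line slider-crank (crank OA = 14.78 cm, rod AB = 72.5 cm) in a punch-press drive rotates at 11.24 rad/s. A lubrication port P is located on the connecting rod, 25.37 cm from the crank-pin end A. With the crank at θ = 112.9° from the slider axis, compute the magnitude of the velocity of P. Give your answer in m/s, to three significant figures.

1.55

ω = 11.24 rad/s.  Crank-pin speed |V_A| = rω = 1.6613 m/s, perpendicular to OA.
Rod angle: sinφ = −(r/L) sinθ ⇒ φ = -10.824°; ω_rod = −rω cosθ/√(L²−r²sin²θ) = +0.90779 rad/s.
V_P = V_A + ω_rod × AP, with AP = 0.2537 m along the rod.
Components: V_Px = −rω sinθ − a·ω_rod·sinφ = -1.4871 m/s;  V_Py = rω cosθ + a·ω_rod·cosφ = -0.42023 m/s.
|V_P| = √(V_Px² + V_Py²) = 1.5453 m/s.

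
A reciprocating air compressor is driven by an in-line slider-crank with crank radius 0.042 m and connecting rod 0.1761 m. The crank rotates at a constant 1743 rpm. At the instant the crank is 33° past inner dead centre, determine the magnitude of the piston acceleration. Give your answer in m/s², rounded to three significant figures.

1310

ω = 2π·1743/60 = 182.5 rad/s
x(θ) = r cosθ + √(L² − r² sin²θ); with ω constant, a = ω²·d²x/dθ².
d²x/dθ² = −r cosθ − r²(cos2θ)/√u − r⁴ sin²2θ/(4u^{3/2}),  u = L² − r² sin²θ = 0.030488 m².
Substituting r = 0.042 m, L = 0.1761 m, θ = 33°: d²x/dθ² = -0.039455 m.
a = ω²·d²x/dθ² = (182.5)²·(-0.039455) = -1314.5 m/s²;  |a| = 1314.5 m/s².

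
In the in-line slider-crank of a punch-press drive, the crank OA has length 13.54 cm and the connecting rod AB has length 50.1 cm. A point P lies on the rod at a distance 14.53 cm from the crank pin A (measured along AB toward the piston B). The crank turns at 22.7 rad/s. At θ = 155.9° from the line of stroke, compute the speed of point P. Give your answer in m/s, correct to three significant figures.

ω = 22.7 rad/s.  Crank-pin speed |V_A| = rω = 3.0736 m/s, perpendicular to OA.
Rod angle: sinφ = −(r/L) sinθ ⇒ φ = -6.336°; ω_rod = −rω cosθ/√(L²−r²sin²θ) = +5.6346 rad/s.
V_P = V_A + ω_rod × AP, with AP = 0.1453 m along the rod.
Components: V_Px = −rω sinθ − a·ω_rod·sinφ = -1.1647 m/s;  V_Py = rω cosθ + a·ω_rod·cosφ = -1.992 m/s.
|V_P| = √(V_Px² + V_Py²) = 2.3075 m/s.

2.31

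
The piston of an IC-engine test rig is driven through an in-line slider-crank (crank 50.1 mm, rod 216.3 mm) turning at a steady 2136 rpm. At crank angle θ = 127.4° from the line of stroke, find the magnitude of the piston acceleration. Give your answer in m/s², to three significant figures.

ω = 2π·2136/60 = 223.7 rad/s
x(θ) = r cosθ + √(L² − r² sin²θ); with ω constant, a = ω²·d²x/dθ².
d²x/dθ² = −r cosθ − r²(cos2θ)/√u − r⁴ sin²2θ/(4u^{3/2}),  u = L² − r² sin²θ = 0.0452016 m².
Substituting r = 0.0501 m, L = 0.2163 m, θ = 127.4°: d²x/dθ² = +0.033372 m.
a = ω²·d²x/dθ² = (223.7)²·(+0.033372) = +1669.7 m/s²;  |a| = 1669.7 m/s².

1670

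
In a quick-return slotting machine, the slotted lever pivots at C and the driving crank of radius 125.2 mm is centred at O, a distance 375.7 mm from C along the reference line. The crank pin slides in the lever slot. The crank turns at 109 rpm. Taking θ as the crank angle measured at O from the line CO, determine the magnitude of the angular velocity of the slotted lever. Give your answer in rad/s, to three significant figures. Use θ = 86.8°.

ω = 11.41 rad/s (from 109 rpm).
Crank pin A relative to C: A = (d + r cosθ, r sinθ); lever angle φ = atan2(r sinθ, d + r cosθ).
Differentiating tanφ: φ̇ = rω(d cosθ + r)/(d² + r² + 2dr cosθ).
d² + r² + 2dr cosθ = |CA|² = 0.162077 m²;  d cosθ + r = +0.14617 m.
|ω_lever| = |0.1252·11.41·+0.14617| / 0.162077 = 1.2889 rad/s.

1.29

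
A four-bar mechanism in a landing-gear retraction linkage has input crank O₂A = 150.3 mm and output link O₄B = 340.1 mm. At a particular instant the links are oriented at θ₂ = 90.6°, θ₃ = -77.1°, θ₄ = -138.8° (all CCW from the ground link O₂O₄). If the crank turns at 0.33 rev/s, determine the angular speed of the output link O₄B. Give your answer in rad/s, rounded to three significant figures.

ω₂ = 2.073 rad/s (from 0.33 rev/s).
Differentiating the loop-closure r₂e^{iθ₂}+r₃e^{iθ₃}=r₁+r₄e^{iθ₄} gives r₂ω₂e^{iθ₂}+r₃ω₃e^{iθ₃}=r₄ω₄e^{iθ₄}.
Eliminating the other unknown: ω₄ = r₂ω₂ sin(θ₂−θ₃) / [r₄ sin(θ₄−θ₃)].
Numerator sine = +0.21303; denominator sine = -0.88048.
Result = 0.1503·2.073·(+0.21303) / (0.3401·(-0.88048)) = -0.2217 rad/s; magnitude 0.2217 rad/s.

0.222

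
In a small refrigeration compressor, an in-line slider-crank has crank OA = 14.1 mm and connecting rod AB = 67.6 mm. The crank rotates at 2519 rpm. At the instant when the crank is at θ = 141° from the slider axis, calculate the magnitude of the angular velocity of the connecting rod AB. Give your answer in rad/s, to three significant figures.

43.1

ω = 263.8 rad/s (converted from 2519 rpm).
The rod makes angle φ with the slider axis where L sinφ = r sinθ; differentiating, L cosφ·φ̇ = r ω cosθ.
L cosφ = √(L² − r² sin²θ) = 0.067015 m.
|ω_rod| = r ω |cosθ| / √(L² − r² sin²θ) = 0.0141·263.8·0.77715/0.067015 = 43.133 rad/s.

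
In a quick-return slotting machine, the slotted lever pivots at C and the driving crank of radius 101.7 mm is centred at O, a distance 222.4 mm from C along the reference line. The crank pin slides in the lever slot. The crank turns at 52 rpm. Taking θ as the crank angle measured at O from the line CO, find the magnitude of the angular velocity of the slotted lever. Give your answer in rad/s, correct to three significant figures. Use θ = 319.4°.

ω = 5.445 rad/s (from 52 rpm).
Crank pin A relative to C: A = (d + r cosθ, r sinθ); lever angle φ = atan2(r sinθ, d + r cosθ).
Differentiating tanφ: φ̇ = rω(d cosθ + r)/(d² + r² + 2dr cosθ).
d² + r² + 2dr cosθ = |CA|² = 0.0941512 m²;  d cosθ + r = +0.27056 m.
|ω_lever| = |0.1017·5.445·+0.27056| / 0.0941512 = 1.5915 rad/s.

1.59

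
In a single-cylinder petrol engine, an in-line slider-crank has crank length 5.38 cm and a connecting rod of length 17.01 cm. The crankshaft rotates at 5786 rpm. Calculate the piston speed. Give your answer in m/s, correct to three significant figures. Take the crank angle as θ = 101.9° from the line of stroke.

29.7

ω = 2π·5786/60 = 605.9 rad/s
For an in-line slider-crank, x = r cosθ + √(L² − r² sin²θ), so v = −rω sinθ·[1 + r cosθ/√(L² − r² sin²θ)].
With r = 0.0538 m, L = 0.1701 m, θ = 101.9°: √(L² − r² sin²θ) = 0.16175 m.
v = −0.0538·605.9·0.97851·[1 + 0.0538·-0.20620/0.16175] = -29.71 m/s.
|v| = 29.71 m/s.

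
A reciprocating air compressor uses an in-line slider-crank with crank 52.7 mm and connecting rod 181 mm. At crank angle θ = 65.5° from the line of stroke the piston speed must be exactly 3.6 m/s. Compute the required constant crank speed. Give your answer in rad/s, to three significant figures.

66.7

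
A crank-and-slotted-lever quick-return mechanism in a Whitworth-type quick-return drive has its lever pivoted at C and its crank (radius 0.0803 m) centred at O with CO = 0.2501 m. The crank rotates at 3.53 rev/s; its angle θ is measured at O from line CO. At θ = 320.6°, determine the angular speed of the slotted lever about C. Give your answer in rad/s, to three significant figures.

4.87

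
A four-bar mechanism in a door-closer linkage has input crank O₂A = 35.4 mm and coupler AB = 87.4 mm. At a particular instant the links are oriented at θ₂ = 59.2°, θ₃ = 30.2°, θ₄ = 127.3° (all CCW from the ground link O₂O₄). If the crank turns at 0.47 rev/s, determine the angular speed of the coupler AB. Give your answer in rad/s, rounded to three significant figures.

1.12

ω₂ = 2.953 rad/s (from 0.47 rev/s).
Differentiating the loop-closure r₂e^{iθ₂}+r₃e^{iθ₃}=r₁+r₄e^{iθ₄} gives r₂ω₂e^{iθ₂}+r₃ω₃e^{iθ₃}=r₄ω₄e^{iθ₄}.
Eliminating the other unknown: ω₃ = r₂ω₂ sin(θ₄−θ₂) / [r₃ sin(θ₃−θ₄)].
Numerator sine = +0.92784; denominator sine = -0.99233.
Result = 0.0354·2.953·(+0.92784) / (0.0874·(-0.99233)) = -1.1184 rad/s; magnitude 1.1184 rad/s.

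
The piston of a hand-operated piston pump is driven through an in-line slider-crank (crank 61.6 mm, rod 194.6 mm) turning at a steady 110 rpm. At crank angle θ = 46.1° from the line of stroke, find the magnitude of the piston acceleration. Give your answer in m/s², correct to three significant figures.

5.64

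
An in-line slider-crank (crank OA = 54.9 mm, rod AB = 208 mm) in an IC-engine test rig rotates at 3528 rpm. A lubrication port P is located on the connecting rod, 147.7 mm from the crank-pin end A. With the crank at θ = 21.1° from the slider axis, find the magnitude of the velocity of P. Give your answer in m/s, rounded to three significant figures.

ω = 369.5 rad/s.  Crank-pin speed |V_A| = rω = 20.283 m/s, perpendicular to OA.
Rod angle: sinφ = −(r/L) sinθ ⇒ φ = -5.452°; ω_rod = −rω cosθ/√(L²−r²sin²θ) = -91.389 rad/s.
V_P = V_A + ω_rod × AP, with AP = 0.1477 m along the rod.
Components: V_Px = −rω sinθ − a·ω_rod·sinφ = -8.5843 m/s;  V_Py = rω cosθ + a·ω_rod·cosφ = +5.4858 m/s.
|V_P| = √(V_Px² + V_Py²) = 10.188 m/s.

10.2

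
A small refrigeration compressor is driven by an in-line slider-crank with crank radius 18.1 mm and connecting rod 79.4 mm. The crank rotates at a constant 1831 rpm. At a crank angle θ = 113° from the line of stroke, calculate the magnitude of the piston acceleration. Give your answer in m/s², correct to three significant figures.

367

ω = 2π·1831/60 = 191.7 rad/s
x(θ) = r cosθ + √(L² − r² sin²θ); with ω constant, a = ω²·d²x/dθ².
d²x/dθ² = −r cosθ − r²(cos2θ)/√u − r⁴ sin²2θ/(4u^{3/2}),  u = L² − r² sin²θ = 0.00602677 m².
Substituting r = 0.0181 m, L = 0.0794 m, θ = 113°: d²x/dθ² = +0.009974 m.
a = ω²·d²x/dθ² = (191.7)²·(+0.009974) = +366.69 m/s²;  |a| = 366.69 m/s².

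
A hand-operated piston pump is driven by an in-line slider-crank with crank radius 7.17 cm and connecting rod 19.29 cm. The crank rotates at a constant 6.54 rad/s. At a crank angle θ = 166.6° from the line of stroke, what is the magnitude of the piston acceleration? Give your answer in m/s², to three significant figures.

1.95

ω = 6.54 rad/s
x(θ) = r cosθ + √(L² − r² sin²θ); with ω constant, a = ω²·d²x/dθ².
d²x/dθ² = −r cosθ − r²(cos2θ)/√u − r⁴ sin²2θ/(4u^{3/2}),  u = L² − r² sin²θ = 0.0369343 m².
Substituting r = 0.0717 m, L = 0.1929 m, θ = 166.6°: d²x/dθ² = +0.045682 m.
a = ω²·d²x/dθ² = (6.54)²·(+0.045682) = +1.9539 m/s²;  |a| = 1.9539 m/s².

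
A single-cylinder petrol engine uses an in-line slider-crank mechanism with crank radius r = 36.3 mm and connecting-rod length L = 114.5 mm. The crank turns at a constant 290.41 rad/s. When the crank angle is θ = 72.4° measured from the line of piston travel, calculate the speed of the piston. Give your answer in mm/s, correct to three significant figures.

ω = 290.4 rad/s
For an in-line slider-crank, x = r cosθ + √(L² − r² sin²θ), so v = −rω sinθ·[1 + r cosθ/√(L² − r² sin²θ)].
With r = 0.0363 m, L = 0.1145 m, θ = 72.4°: √(L² − r² sin²θ) = 0.10915 m.
v = −0.0363·290.4·0.95319·[1 + 0.0363·0.30237/0.10915] = -11.059 m/s.
|v| = 11.059 m/s = 11059 mm/s.

11100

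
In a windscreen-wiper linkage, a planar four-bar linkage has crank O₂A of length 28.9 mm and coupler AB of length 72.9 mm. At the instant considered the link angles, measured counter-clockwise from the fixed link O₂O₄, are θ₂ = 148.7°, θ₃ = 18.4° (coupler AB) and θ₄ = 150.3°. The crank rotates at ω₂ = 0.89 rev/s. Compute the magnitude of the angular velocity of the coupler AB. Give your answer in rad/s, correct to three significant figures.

0.0832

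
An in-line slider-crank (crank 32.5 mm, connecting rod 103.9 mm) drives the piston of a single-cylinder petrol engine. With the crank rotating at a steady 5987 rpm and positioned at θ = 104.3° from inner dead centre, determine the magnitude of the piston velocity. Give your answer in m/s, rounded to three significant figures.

18.1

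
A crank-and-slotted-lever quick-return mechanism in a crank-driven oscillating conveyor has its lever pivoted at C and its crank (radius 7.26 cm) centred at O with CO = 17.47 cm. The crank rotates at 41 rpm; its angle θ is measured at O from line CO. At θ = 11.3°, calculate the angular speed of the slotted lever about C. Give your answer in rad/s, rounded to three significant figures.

1.25

ω = 4.294 rad/s (from 41 rpm).
Crank pin A relative to C: A = (d + r cosθ, r sinθ); lever angle φ = atan2(r sinθ, d + r cosθ).
Differentiating tanφ: φ̇ = rω(d cosθ + r)/(d² + r² + 2dr cosθ).
d² + r² + 2dr cosθ = |CA|² = 0.0606656 m²;  d cosθ + r = +0.24391 m.
|ω_lever| = |0.0726·4.294·+0.24391| / 0.0606656 = 1.2533 rad/s.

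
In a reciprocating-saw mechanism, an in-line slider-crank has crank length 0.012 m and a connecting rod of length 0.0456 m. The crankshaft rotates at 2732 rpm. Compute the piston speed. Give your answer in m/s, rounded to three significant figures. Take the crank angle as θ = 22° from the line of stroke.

1.60

ω = 2π·2732/60 = 286.1 rad/s
For an in-line slider-crank, x = r cosθ + √(L² − r² sin²θ), so v = −rω sinθ·[1 + r cosθ/√(L² − r² sin²θ)].
With r = 0.012 m, L = 0.0456 m, θ = 22°: √(L² − r² sin²θ) = 0.045378 m.
v = −0.012·286.1·0.37461·[1 + 0.012·0.92718/0.045378] = -1.6014 m/s.
|v| = 1.6014 m/s.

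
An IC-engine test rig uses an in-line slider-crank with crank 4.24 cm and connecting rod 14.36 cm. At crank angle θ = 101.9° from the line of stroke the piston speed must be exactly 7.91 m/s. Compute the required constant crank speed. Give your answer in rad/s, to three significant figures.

204

For an in-line slider-crank, |v_piston| = rω|sinθ|·[1 + r cosθ/√(L² − r² sin²θ)].
With r = 0.0424 m, L = 0.1436 m, θ = 101.9°: the bracketed kinematic factor |dx/dθ| = 0.03885 m.
ω = v/|dx/dθ| = 7.91/0.03885 = 203.6 rad/s.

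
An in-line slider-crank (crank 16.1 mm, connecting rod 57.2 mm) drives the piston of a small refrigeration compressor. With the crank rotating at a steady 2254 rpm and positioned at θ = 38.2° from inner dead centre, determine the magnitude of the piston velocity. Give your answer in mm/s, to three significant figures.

2880

ω = 2π·2254/60 = 236 rad/s
For an in-line slider-crank, x = r cosθ + √(L² − r² sin²θ), so v = −rω sinθ·[1 + r cosθ/√(L² − r² sin²θ)].
With r = 0.0161 m, L = 0.0572 m, θ = 38.2°: √(L² − r² sin²θ) = 0.056327 m.
v = −0.0161·236·0.61841·[1 + 0.0161·0.78586/0.056327] = -2.878 m/s.
|v| = 2.878 m/s = 2878 mm/s.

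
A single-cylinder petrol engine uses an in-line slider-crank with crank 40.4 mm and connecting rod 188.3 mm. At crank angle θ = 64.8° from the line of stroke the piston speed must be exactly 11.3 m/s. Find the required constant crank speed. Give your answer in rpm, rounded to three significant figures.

2700

For an in-line slider-crank, |v_piston| = rω|sinθ|·[1 + r cosθ/√(L² − r² sin²θ)].
With r = 0.0404 m, L = 0.1883 m, θ = 64.8°: the bracketed kinematic factor |dx/dθ| = 0.039959 m.
ω = v/|dx/dθ| = 11.3/0.039959 = 282.79 rad/s.
N = 60ω/(2π) = 2700.4 rpm.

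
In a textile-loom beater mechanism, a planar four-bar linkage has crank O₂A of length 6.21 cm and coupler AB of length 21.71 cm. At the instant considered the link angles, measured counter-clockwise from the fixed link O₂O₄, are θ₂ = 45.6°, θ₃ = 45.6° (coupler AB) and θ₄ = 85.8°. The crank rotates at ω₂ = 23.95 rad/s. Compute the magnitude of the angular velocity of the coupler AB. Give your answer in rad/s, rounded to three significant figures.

6.85

ω₂ = 23.95 rad/s
Differentiating the loop-closure r₂e^{iθ₂}+r₃e^{iθ₃}=r₁+r₄e^{iθ₄} gives r₂ω₂e^{iθ₂}+r₃ω₃e^{iθ₃}=r₄ω₄e^{iθ₄}.
Eliminating the other unknown: ω₃ = r₂ω₂ sin(θ₄−θ₂) / [r₃ sin(θ₃−θ₄)].
Numerator sine = +0.64546; denominator sine = -0.64546.
Result = 0.0621·23.95·(+0.64546) / (0.2171·(-0.64546)) = -6.8507 rad/s; magnitude 6.8507 rad/s.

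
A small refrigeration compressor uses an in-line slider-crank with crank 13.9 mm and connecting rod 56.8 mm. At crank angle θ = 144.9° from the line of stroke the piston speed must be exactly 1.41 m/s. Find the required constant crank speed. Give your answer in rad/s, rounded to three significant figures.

For an in-line slider-crank, |v_piston| = rω|sinθ|·[1 + r cosθ/√(L² − r² sin²θ)].
With r = 0.0139 m, L = 0.0568 m, θ = 144.9°: the bracketed kinematic factor |dx/dθ| = 0.0063762 m.
ω = v/|dx/dθ| = 1.41/0.0063762 = 221.13 rad/s.

221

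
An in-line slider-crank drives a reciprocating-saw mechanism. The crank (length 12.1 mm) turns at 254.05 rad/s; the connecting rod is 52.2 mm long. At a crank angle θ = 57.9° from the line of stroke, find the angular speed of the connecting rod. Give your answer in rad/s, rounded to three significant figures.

ω = 254.1 rad/s
The rod makes angle φ with the slider axis where L sinφ = r sinθ; differentiating, L cosφ·φ̇ = r ω cosθ.
L cosφ = √(L² − r² sin²θ) = 0.051184 m.
|ω_rod| = r ω |cosθ| / √(L² − r² sin²θ) = 0.0121·254.1·0.53140/0.051184 = 31.915 rad/s.

31.9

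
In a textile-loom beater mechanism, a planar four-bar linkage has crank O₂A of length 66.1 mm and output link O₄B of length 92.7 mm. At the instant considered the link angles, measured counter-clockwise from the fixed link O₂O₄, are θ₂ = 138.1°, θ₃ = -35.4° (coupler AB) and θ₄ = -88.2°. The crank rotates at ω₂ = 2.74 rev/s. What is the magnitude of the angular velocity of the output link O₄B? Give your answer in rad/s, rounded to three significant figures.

ω₂ = 17.22 rad/s (from 2.74 rev/s).
Differentiating the loop-closure r₂e^{iθ₂}+r₃e^{iθ₃}=r₁+r₄e^{iθ₄} gives r₂ω₂e^{iθ₂}+r₃ω₃e^{iθ₃}=r₄ω₄e^{iθ₄}.
Eliminating the other unknown: ω₄ = r₂ω₂ sin(θ₂−θ₃) / [r₄ sin(θ₄−θ₃)].
Numerator sine = +0.11320; denominator sine = -0.79653.
Result = 0.0661·17.22·(+0.11320) / (0.0927·(-0.79653)) = -1.7447 rad/s; magnitude 1.7447 rad/s.

1.74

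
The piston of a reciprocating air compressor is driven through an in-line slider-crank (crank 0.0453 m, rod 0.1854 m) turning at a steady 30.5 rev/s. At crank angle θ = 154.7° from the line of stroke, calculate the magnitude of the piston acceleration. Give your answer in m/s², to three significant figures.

ω = 2π·30.5 = 191.6 rad/s
x(θ) = r cosθ + √(L² − r² sin²θ); with ω constant, a = ω²·d²x/dθ².
d²x/dθ² = −r cosθ − r²(cos2θ)/√u − r⁴ sin²2θ/(4u^{3/2}),  u = L² − r² sin²θ = 0.0339984 m².
Substituting r = 0.0453 m, L = 0.1854 m, θ = 154.7°: d²x/dθ² = +0.033791 m.
a = ω²·d²x/dθ² = (191.6)²·(+0.033791) = +1241 m/s²;  |a| = 1241 m/s².

1240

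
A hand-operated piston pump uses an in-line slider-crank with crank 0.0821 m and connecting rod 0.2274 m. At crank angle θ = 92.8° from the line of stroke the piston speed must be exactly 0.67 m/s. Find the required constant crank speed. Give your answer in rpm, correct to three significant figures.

79.5

For an in-line slider-crank, |v_piston| = rω|sinθ|·[1 + r cosθ/√(L² − r² sin²θ)].
With r = 0.0821 m, L = 0.2274 m, θ = 92.8°: the bracketed kinematic factor |dx/dθ| = 0.080451 m.
ω = v/|dx/dθ| = 0.67/0.080451 = 8.328 rad/s.
N = 60ω/(2π) = 79.527 rpm.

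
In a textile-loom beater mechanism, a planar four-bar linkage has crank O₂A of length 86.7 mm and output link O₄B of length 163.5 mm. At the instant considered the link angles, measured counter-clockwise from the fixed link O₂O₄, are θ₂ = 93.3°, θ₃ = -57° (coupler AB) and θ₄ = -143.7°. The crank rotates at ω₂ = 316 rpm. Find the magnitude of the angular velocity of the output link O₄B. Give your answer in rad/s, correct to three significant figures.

8.71

ω₂ = 33.09 rad/s (from 316 rpm).
Differentiating the loop-closure r₂e^{iθ₂}+r₃e^{iθ₃}=r₁+r₄e^{iθ₄} gives r₂ω₂e^{iθ₂}+r₃ω₃e^{iθ₃}=r₄ω₄e^{iθ₄}.
Eliminating the other unknown: ω₄ = r₂ω₂ sin(θ₂−θ₃) / [r₄ sin(θ₄−θ₃)].
Numerator sine = +0.49546; denominator sine = -0.99834.
Result = 0.0867·33.09·(+0.49546) / (0.1635·(-0.99834)) = -8.7085 rad/s; magnitude 8.7085 rad/s.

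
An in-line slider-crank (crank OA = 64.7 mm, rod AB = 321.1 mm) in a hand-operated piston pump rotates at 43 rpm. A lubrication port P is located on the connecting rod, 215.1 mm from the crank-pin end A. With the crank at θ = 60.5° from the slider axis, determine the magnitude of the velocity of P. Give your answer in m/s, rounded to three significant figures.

0.275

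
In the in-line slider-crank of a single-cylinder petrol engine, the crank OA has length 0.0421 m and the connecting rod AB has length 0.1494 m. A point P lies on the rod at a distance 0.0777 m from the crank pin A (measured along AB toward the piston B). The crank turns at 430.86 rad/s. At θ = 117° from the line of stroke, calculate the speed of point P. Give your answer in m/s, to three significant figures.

ω = 430.9 rad/s.  Crank-pin speed |V_A| = rω = 18.139 m/s, perpendicular to OA.
Rod angle: sinφ = −(r/L) sinθ ⇒ φ = -14.541°; ω_rod = −rω cosθ/√(L²−r²sin²θ) = +56.945 rad/s.
V_P = V_A + ω_rod × AP, with AP = 0.0777 m along the rod.
Components: V_Px = −rω sinθ − a·ω_rod·sinφ = -15.051 m/s;  V_Py = rω cosθ + a·ω_rod·cosφ = -3.9522 m/s.
|V_P| = √(V_Px² + V_Py²) = 15.561 m/s.

15.6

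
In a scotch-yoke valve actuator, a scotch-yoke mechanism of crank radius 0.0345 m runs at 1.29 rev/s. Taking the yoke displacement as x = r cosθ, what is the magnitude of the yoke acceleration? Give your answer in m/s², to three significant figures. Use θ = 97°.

ω = 8.105 rad/s (from 1.29 rev/s).
x = r cosθ ⇒ ẍ = −rω² cosθ (ω constant).
|a| = rω²|cosθ| = 0.0345·(8.105)²·|cos 97°| = 0.27622 m/s².

0.276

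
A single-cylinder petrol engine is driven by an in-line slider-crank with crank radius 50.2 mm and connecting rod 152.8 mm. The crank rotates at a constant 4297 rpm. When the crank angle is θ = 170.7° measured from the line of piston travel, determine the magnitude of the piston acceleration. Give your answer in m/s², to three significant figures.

6850

ω = 2π·4297/60 = 450 rad/s
x(θ) = r cosθ + √(L² − r² sin²θ); with ω constant, a = ω²·d²x/dθ².
d²x/dθ² = −r cosθ − r²(cos2θ)/√u − r⁴ sin²2θ/(4u^{3/2}),  u = L² − r² sin²θ = 0.023282 m².
Substituting r = 0.0502 m, L = 0.1528 m, θ = 170.7°: d²x/dθ² = +0.033842 m.
a = ω²·d²x/dθ² = (450)²·(+0.033842) = +6852.3 m/s²;  |a| = 6852.3 m/s².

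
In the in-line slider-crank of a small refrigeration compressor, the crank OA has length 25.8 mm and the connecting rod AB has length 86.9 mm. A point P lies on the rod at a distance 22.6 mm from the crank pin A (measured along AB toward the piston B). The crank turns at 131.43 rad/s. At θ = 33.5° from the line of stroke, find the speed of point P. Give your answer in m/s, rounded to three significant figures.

ω = 131.4 rad/s.  Crank-pin speed |V_A| = rω = 3.3909 m/s, perpendicular to OA.
Rod angle: sinφ = −(r/L) sinθ ⇒ φ = -9.431°; ω_rod = −rω cosθ/√(L²−r²sin²θ) = -32.985 rad/s.
V_P = V_A + ω_rod × AP, with AP = 0.0226 m along the rod.
Components: V_Px = −rω sinθ − a·ω_rod·sinφ = -1.9937 m/s;  V_Py = rω cosθ + a·ω_rod·cosφ = +2.0922 m/s.
|V_P| = √(V_Px² + V_Py²) = 2.89 m/s.

2.89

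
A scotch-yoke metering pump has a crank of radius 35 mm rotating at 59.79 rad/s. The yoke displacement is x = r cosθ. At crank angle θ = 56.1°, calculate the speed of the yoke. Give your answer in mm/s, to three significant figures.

1740

ω = 59.79 rad/s
x = r cosθ ⇒ ẋ = −rω sinθ.
|v| = rω|sinθ| = 0.035·59.79·|sin 56.1°| = 1.7369 m/s = 1736.9 mm/s.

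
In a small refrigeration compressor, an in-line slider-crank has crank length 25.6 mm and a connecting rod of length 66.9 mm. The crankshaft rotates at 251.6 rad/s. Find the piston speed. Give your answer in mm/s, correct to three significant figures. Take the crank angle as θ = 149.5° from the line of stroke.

2170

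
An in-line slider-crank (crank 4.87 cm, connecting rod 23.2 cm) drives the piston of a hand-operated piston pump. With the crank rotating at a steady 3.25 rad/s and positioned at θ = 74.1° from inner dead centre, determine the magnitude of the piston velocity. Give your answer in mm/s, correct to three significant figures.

ω = 3.25 rad/s
For an in-line slider-crank, x = r cosθ + √(L² − r² sin²θ), so v = −rω sinθ·[1 + r cosθ/√(L² − r² sin²θ)].
With r = 0.0487 m, L = 0.232 m, θ = 74.1°: √(L² − r² sin²θ) = 0.22722 m.
v = −0.0487·3.25·0.96174·[1 + 0.0487·0.27396/0.22722] = -0.16116 m/s.
|v| = 0.16116 m/s = 161.16 mm/s.

161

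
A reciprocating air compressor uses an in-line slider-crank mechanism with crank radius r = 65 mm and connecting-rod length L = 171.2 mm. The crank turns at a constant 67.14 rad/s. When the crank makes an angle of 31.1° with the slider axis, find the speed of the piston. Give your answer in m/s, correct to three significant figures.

3.00

ω = 67.14 rad/s
For an in-line slider-crank, x = r cosθ + √(L² − r² sin²θ), so v = −rω sinθ·[1 + r cosθ/√(L² − r² sin²θ)].
With r = 0.065 m, L = 0.1712 m, θ = 31.1°: √(L² − r² sin²θ) = 0.16788 m.
v = −0.065·67.14·0.51653·[1 + 0.065·0.85627/0.16788] = -3.0016 m/s.
|v| = 3.0016 m/s.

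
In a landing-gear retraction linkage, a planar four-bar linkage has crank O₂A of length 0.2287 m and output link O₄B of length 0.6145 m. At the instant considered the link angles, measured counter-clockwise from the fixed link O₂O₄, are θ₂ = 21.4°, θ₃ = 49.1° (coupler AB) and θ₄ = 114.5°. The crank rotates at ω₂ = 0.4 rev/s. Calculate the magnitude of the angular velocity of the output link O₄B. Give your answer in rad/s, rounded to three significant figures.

0.478

ω₂ = 2.513 rad/s (from 0.4 rev/s).
Differentiating the loop-closure r₂e^{iθ₂}+r₃e^{iθ₃}=r₁+r₄e^{iθ₄} gives r₂ω₂e^{iθ₂}+r₃ω₃e^{iθ₃}=r₄ω₄e^{iθ₄}.
Eliminating the other unknown: ω₄ = r₂ω₂ sin(θ₂−θ₃) / [r₄ sin(θ₄−θ₃)].
Numerator sine = -0.46484; denominator sine = +0.90924.
Result = 0.2287·2.513·(-0.46484) / (0.6145·(+0.90924)) = -0.4782 rad/s; magnitude 0.4782 rad/s.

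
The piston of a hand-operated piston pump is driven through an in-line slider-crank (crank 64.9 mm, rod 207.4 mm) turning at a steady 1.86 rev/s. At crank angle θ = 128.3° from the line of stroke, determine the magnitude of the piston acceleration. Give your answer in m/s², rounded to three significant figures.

6.09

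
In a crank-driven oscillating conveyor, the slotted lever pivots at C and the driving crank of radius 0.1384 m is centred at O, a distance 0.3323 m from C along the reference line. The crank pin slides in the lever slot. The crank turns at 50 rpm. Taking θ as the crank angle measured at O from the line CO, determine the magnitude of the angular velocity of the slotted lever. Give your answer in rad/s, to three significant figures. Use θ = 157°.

2.70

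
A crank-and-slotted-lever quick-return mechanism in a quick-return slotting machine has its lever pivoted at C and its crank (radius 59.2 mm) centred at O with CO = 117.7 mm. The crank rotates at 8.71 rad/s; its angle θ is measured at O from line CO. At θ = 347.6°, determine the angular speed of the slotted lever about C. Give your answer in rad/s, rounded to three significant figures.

2.90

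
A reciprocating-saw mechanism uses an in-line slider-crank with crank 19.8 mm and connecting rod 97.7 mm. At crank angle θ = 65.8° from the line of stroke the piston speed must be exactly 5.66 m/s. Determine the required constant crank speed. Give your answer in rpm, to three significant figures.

For an in-line slider-crank, |v_piston| = rω|sinθ|·[1 + r cosθ/√(L² − r² sin²θ)].
With r = 0.0198 m, L = 0.0977 m, θ = 65.8°: the bracketed kinematic factor |dx/dθ| = 0.019587 m.
ω = v/|dx/dθ| = 5.66/0.019587 = 288.97 rad/s.
N = 60ω/(2π) = 2759.5 rpm.

2760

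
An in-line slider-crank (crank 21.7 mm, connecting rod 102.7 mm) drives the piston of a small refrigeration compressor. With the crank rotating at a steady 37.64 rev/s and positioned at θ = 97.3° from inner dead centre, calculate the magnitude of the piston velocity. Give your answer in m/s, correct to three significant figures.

ω = 2π·37.6 = 236.5 rad/s
For an in-line slider-crank, x = r cosθ + √(L² − r² sin²θ), so v = −rω sinθ·[1 + r cosθ/√(L² − r² sin²θ)].
With r = 0.0217 m, L = 0.1027 m, θ = 97.3°: √(L² − r² sin²θ) = 0.10042 m.
v = −0.0217·236.5·0.99189·[1 + 0.0217·-0.12706/0.10042] = -4.9507 m/s.
|v| = 4.9507 m/s.

4.95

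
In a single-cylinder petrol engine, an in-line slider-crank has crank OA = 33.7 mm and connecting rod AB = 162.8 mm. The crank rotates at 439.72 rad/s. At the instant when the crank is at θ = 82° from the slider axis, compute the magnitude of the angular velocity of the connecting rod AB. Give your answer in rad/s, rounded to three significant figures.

12.9

ω = 439.7 rad/s
The rod makes angle φ with the slider axis where L sinφ = r sinθ; differentiating, L cosφ·φ̇ = r ω cosθ.
L cosφ = √(L² − r² sin²θ) = 0.15934 m.
|ω_rod| = r ω |cosθ| / √(L² − r² sin²θ) = 0.0337·439.7·0.13917/0.15934 = 12.943 rad/s.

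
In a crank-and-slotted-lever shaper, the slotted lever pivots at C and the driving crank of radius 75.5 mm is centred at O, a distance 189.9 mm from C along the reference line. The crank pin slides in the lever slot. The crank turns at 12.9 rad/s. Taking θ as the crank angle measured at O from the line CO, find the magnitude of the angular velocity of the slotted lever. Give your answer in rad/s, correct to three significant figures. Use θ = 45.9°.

ω = 12.9 rad/s
Crank pin A relative to C: A = (d + r cosθ, r sinθ); lever angle φ = atan2(r sinθ, d + r cosθ).
Differentiating tanφ: φ̇ = rω(d cosθ + r)/(d² + r² + 2dr cosθ).
d² + r² + 2dr cosθ = |CA|² = 0.0617175 m²;  d cosθ + r = +0.20765 m.
|ω_lever| = |0.0755·12.9·+0.20765| / 0.0617175 = 3.2769 rad/s.

3.28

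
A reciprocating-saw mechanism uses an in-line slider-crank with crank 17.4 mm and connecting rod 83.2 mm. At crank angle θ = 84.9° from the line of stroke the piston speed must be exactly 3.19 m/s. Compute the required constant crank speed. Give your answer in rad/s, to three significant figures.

181

For an in-line slider-crank, |v_piston| = rω|sinθ|·[1 + r cosθ/√(L² − r² sin²θ)].
With r = 0.0174 m, L = 0.0832 m, θ = 84.9°: the bracketed kinematic factor |dx/dθ| = 0.017661 m.
ω = v/|dx/dθ| = 3.19/0.017661 = 180.63 rad/s.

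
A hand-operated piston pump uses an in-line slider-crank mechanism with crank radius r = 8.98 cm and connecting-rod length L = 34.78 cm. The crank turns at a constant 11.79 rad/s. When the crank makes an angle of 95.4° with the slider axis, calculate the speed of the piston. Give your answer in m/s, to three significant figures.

1.03

ω = 11.79 rad/s
For an in-line slider-crank, x = r cosθ + √(L² − r² sin²θ), so v = −rω sinθ·[1 + r cosθ/√(L² − r² sin²θ)].
With r = 0.0898 m, L = 0.3478 m, θ = 95.4°: √(L² − r² sin²θ) = 0.33611 m.
v = −0.0898·11.79·0.99556·[1 + 0.0898·-0.09411/0.33611] = -1.0275 m/s.
|v| = 1.0275 m/s.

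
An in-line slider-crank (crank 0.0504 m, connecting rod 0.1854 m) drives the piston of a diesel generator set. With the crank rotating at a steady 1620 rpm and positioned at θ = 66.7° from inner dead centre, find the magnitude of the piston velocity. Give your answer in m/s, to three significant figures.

ω = 2π·1620/60 = 169.6 rad/s
For an in-line slider-crank, x = r cosθ + √(L² − r² sin²θ), so v = −rω sinθ·[1 + r cosθ/√(L² − r² sin²θ)].
With r = 0.0504 m, L = 0.1854 m, θ = 66.7°: √(L² − r² sin²θ) = 0.17953 m.
v = −0.0504·169.6·0.91845·[1 + 0.0504·0.39555/0.17953] = -8.7249 m/s.
|v| = 8.7249 m/s.

8.72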